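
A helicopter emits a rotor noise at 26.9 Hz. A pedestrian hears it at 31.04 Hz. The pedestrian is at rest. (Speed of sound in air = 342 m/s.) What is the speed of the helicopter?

f' > f, so the helicopter is approaching.
f' = f · v/(v − v_s) ⇒ v_s = v · |1 − f/f'|.
v_s = 342 × |1 − 26.9/31.04| = 342 × 0.1334 ≈ 46 m/s.

46 m/s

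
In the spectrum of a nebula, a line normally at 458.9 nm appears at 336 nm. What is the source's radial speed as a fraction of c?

0.302c

λ'/λ₀ = 0.7322 < 1 (blueshift), so the source is approaching.
λ'/λ₀ = √((1 − β)/(1 + β)) for an approaching source ⇒ β = (1 − r²)/(1 + r²) with r = λ'/λ₀.
β = (1 − 0.5361)/(1 + 0.5361) ≈ 0.302.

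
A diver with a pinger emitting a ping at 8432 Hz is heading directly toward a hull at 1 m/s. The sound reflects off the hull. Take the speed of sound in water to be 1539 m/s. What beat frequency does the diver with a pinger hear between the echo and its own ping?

The hull receives the sound from a moving source: f₁ = f₀ · v/(v − v_e) = 8432 × 1539/1538 ≈ 8437.48 Hz.
On the return leg the diver with a pinger is a moving observer: f₂ = f₁ · (v + v_e)/v = 8437.48 × 1540/1539 ≈ 8442.96 Hz.
Equivalently f₂ = f₀ · (v + v_e)/(v − v_e).
Beat against the emitted tone: |f₂ − f₀| = 2v_e·f₀/(v − v_e) = 2 × 1 × 8432/1538 ≈ 11.0 Hz.

11.0 Hz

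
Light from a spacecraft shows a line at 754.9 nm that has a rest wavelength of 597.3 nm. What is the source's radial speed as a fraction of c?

0.230

λ'/λ₀ = 1.2639 > 1 (redshift), so the source is receding.
λ'/λ₀ = √((1 + β)/(1 − β)) for a receding source ⇒ β = (r² − 1)/(r² + 1) with r = λ'/λ₀.
β = (1.5973 − 1)/(1.5973 + 1) ≈ 0.230.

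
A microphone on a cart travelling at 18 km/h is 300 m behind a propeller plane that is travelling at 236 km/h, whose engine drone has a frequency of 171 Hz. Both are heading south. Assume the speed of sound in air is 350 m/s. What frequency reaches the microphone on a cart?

146 Hz

236 km/h = 65.56 m/s; 18 km/h = 5 m/s.
The microphone on a cart is behind, so the propeller plane is moving away from it while the microphone on a cart is moving toward the propeller plane.
With source receding and observer approaching, f' = f · (v + v_o)/(v + v_s).
f' = 171 × (350 + 5)/(350 + 65.56) = 171 × 355/415.56 ≈ 146 Hz.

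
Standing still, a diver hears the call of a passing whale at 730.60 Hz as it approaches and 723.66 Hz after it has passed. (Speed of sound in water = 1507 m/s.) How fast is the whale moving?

7.2 m/s

f₁/f₂ = (v + v_s)/(v − v_s), so v_s = v · (f₁ − f₂)/(f₁ + f₂).
v_s = 1507 × (730.60 − 723.66)/(730.60 + 723.66) = 1507 × 6.94/1454.26 ≈ 7.2 m/s.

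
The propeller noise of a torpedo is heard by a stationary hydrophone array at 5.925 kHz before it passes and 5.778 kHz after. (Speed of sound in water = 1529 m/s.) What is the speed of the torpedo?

19.2 m/s

f₁/f₂ = (v + v_s)/(v − v_s), so v_s = v · (f₁ − f₂)/(f₁ + f₂).
v_s = 1529 × (5.925 − 5.778)/(5.925 + 5.778) = 1529 × 0.147/11.703 ≈ 19.2 m/s.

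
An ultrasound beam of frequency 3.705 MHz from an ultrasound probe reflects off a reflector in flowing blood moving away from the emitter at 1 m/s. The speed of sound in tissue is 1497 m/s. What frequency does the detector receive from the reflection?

The reflector in flowing blood first receives the wave as a moving observer: f₁ = f₀ · (v − u)/v = 3.705 × (1497 − 1)/1497 ≈ 3.703 MHz.
The reflection then acts as a moving source: f₂ = f₁ · v/(v + u) ≈ 3.700 MHz.

3.700 MHz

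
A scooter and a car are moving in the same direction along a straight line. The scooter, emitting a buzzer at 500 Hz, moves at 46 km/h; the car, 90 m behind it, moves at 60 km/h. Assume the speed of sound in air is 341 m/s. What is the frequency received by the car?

46 km/h = 12.78 m/s; 60 km/h = 16.67 m/s.
The car is behind, so the scooter is moving away from it while the car is moving toward the scooter.
Both move, so f' = f · (v + v_o)/(v + v_s).
f' = 500 × (341 + 16.67)/(341 + 12.78) = 500 × 357.67/353.78 ≈ 505 Hz.

505 Hz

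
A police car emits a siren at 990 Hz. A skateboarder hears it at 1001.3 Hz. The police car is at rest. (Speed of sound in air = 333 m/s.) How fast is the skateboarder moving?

3.8 m/s

f' > f, so the skateboarder is approaching.
f' = f · (v + v_o)/v ⇒ v_o = v · |f'/f − 1|.
v_o = 333 × |1001.3/990 − 1| = 333 × 0.01141 ≈ 3.8 m/s.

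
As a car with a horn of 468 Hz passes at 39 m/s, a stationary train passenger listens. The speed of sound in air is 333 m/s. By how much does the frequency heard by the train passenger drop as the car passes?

111 Hz

Approaching: f₁ = f · v/(v − v_s) = 468 × 333/294 ≈ 530 Hz.
Receding: f₂ = f · v/(v + v_s) = 468 × 333/372 ≈ 419 Hz.
Drop: f₁ − f₂ = 2f·v·v_s/(v² − v_s²) = 2 × 468 × 333 × 39/(333² − 39²) ≈ 111 Hz.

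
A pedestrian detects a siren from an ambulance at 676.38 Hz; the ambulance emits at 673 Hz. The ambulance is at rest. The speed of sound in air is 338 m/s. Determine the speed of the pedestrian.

1.70 m/s

f' > f, so the pedestrian is approaching.
f' = f · (v + v_o)/v ⇒ v_o = v · |f'/f − 1|.
v_o = 338 × |676.38/673 − 1| = 338 × 0.005022 ≈ 1.70 m/s.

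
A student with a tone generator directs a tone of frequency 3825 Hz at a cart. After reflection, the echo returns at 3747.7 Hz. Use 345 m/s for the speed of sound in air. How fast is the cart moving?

3.5 m/s

Double Doppler shift off a moving reflector: f₂ = f₀ · (v + u)/(v − u) (u > 0 toward emitter).
Rearranging, u = v · (f₂ − f₀)/(f₂ + f₀) = 345 × -77.3/7572.7 ≈ -3.5 m/s.
So the cart is moving at 3.5 m/s away from the emitter.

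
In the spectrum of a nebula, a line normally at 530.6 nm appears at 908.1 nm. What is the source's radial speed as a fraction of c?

λ'/λ₀ = 1.7115 > 1 (redshift), so the source is receding.
λ'/λ₀ = √((1 + β)/(1 − β)) for a receding source ⇒ β = (r² − 1)/(r² + 1) with r = λ'/λ₀.
β = (2.9291 − 1)/(2.9291 + 1) ≈ 0.491.

0.491c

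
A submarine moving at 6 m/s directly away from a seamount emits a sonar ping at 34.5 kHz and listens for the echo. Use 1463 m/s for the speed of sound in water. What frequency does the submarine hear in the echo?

The seamount receives the sound from a moving source: f₁ = f₀ · v/(v + v_e) = 34.5 × 1463/1469 ≈ 34.4 kHz.
On the return leg the submarine is a moving observer: f₂ = f₁ · (v − v_e)/v = 34.4 × 1457/1463 ≈ 34.2 kHz.

34.2 kHz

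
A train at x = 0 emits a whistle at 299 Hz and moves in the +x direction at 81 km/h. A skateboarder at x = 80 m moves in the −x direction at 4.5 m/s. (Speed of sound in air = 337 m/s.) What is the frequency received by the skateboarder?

81 km/h = 22.5 m/s.
The observer lies on the +x side, so the source is heading toward the observer and the observer is heading toward the source.
General Doppler shift: f' = f · (v + v_o)/(v − v_s).
f' = 299 × (337 + 4.5)/(337 − 22.5) = 299 × 341.5/314.5 ≈ 325 Hz.

325 Hz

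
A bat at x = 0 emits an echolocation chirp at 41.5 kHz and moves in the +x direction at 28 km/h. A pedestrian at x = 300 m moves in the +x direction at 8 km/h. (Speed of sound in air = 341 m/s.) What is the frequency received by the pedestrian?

42.2 kHz

28 km/h = 7.778 m/s; 8 km/h = 2.222 m/s.
The observer lies on the +x side, so the source is heading toward the observer and the observer is heading away from the source.
Both move, so f' = f · (v − v_o)/(v − v_s).
f' = 41.5 × (341 − 2.222)/(341 − 7.778) = 41.5 × 338.78/333.22 ≈ 42.2 kHz.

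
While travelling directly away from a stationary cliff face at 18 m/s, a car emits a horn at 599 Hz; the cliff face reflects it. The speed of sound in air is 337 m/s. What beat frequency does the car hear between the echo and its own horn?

61 Hz

The cliff face receives the sound from a moving source: f₁ = f₀ · v/(v + v_e) = 599 × 337/355 ≈ 568.6 Hz.
On the return leg the car is a moving observer: f₂ = f₁ · (v − v_e)/v = 568.6 × 319/337 ≈ 538.3 Hz.
Beat against the emitted tone: |f₂ − f₀| = 2v_e·f₀/(v + v_e) = 2 × 18 × 599/355 ≈ 61 Hz.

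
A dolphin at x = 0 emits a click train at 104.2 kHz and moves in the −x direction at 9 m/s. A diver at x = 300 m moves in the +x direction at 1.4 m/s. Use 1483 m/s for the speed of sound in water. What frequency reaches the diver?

The observer lies on the +x side, so the source is heading away from the observer and the observer is heading away from the source.
With source receding and observer receding, f' = f · (v − v_o)/(v + v_s).
f' = 104.2 × (1483 − 1.4)/(1483 + 9) = 104.2 × 1481.6/1492 ≈ 103.5 kHz.

103.5 kHz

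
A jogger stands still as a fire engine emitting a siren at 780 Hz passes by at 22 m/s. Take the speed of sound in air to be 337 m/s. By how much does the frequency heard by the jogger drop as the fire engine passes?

Approaching: f₁ = f · v/(v − v_s) = 780 × 337/315 ≈ 834 Hz.
Receding: f₂ = f · v/(v + v_s) = 780 × 337/359 ≈ 732 Hz.
Drop: f₁ − f₂ = 2f·v·v_s/(v² − v_s²) = 2 × 780 × 337 × 22/(337² − 22²) ≈ 102 Hz.

102 Hz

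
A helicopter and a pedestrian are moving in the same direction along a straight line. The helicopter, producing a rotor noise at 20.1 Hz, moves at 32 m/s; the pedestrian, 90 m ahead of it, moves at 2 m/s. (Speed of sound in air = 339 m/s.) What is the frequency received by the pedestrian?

The pedestrian is ahead, so the helicopter is moving toward it while the pedestrian is moving away from the helicopter.
With source approaching and observer receding, f' = f · (v − v_o)/(v − v_s).
f' = 20.1 × (339 − 2)/(339 − 32) = 20.1 × 337/307 ≈ 22.1 Hz.

22.1 Hz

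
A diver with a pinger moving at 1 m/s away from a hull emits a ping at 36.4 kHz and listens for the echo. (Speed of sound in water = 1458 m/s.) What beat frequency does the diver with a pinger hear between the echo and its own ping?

The hull receives the sound from a moving source: f₁ = f₀ · v/(v + v_e) = 36.4 × 1458/1459 ≈ 36.3751 kHz.
On the return leg the diver with a pinger is a moving observer: f₂ = f₁ · (v − v_e)/v = 36.3751 × 1457/1458 ≈ 36.3501 kHz.
Equivalently f₂ = f₀ · (v − v_e)/(v + v_e).
Beat against the emitted tone (with f₀ = 36400 Hz): |f₂ − f₀| = 2v_e·f₀/(v + v_e) = 2 × 1 × 36400/1459 ≈ 49.9 Hz.

49.9 Hz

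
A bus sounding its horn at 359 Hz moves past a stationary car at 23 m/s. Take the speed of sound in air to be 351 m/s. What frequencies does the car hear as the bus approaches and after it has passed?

Approaching: f₁ = f · v/(v − v_s) = 359 × 351/328 ≈ 384 Hz.
Receding: f₂ = f · v/(v + v_s) = 359 × 351/374 ≈ 337 Hz.

384 Hz approaching; 337 Hz receding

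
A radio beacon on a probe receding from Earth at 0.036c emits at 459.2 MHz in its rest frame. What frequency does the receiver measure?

443.0 MHz

Relativistic Doppler for frequency: f' = f₀ · √((1 − β)/(1 + β)).
f' = 459.2 × √(0.9640/1.0360) = 459.2 × 0.96463 ≈ 443.0 MHz.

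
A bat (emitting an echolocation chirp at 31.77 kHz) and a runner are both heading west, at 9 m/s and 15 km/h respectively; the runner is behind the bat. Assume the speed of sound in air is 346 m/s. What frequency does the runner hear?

15 km/h = 4.167 m/s.
The runner is behind, so the bat is moving away from it while the runner is moving toward the bat.
With source receding and observer approaching, f' = f · (v + v_o)/(v + v_s).
f' = 31.77 × (346 + 4.167)/(346 + 9) = 31.77 × 350.17/355 ≈ 31.3 kHz.

31.3 kHz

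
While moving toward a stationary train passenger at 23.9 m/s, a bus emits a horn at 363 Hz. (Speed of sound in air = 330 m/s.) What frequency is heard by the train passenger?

391 Hz

Only the source moves, toward the listener, so f' = f · v/(v − v_s).
f' = 363 × 330/(330 − 23.9) = 363 × 330/306.1 ≈ 391 Hz.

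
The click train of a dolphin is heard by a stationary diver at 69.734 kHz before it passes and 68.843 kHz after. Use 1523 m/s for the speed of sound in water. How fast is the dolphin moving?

9.8 m/s

f₁/f₂ = (v + v_s)/(v − v_s), so v_s = v · (f₁ − f₂)/(f₁ + f₂).
v_s = 1523 × (69.734 − 68.843)/(69.734 + 68.843) = 1523 × 0.891/138.577 ≈ 9.8 m/s.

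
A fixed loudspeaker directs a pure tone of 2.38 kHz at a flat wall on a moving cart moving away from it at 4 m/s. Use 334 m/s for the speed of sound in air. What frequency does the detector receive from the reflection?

2.32 kHz

At the flat wall on a moving cart (a moving observer), f₁ = f₀ · (v − u)/v = 2.38 × 330/334 ≈ 2.35 kHz.
On reflection it acts as a source moving away from the stationary detector: f₂ = f₁ · v/(v + u) = 2.35 × 334/338 ≈ 2.32 kHz.
Equivalently f₂ = f₀ · (v − u)/(v + u).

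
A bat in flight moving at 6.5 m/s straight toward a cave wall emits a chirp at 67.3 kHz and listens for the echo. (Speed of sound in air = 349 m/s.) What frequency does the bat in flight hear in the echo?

The cave wall receives the sound from a moving source: f₁ = f₀ · v/(v − v_e) = 67.3 × 349/342.5 ≈ 68.6 kHz.
On the return leg the bat in flight is a moving observer: f₂ = f₁ · (v + v_e)/v = 68.6 × 355.5/349 ≈ 69.9 kHz.
Equivalently f₂ = f₀ · (v + v_e)/(v − v_e).

69.9 kHz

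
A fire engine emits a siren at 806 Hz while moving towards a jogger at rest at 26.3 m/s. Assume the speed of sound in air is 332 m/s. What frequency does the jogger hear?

875 Hz

With the source moving toward a stationary observer, f' = f · v/(v − v_s).
f' = 806 × 332/(332 − 26.3) = 806 × 332/305.7 ≈ 875 Hz.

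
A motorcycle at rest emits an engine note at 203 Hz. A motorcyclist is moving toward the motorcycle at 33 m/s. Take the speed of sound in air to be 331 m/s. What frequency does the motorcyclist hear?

223 Hz

Only the observer moves, toward the source, so f' = f · (v + v_o)/v.
f' = 203 × (331 + 33)/331 = 203 × 364/331 ≈ 223 Hz.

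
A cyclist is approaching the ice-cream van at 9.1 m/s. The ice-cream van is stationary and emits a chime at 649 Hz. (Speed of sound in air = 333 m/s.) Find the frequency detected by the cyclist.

667 Hz

Moving observer, stationary source: f' = f · (v + v_o)/v.
f' = 649 × (333 + 9.1)/333 = 649 × 342.1/333 ≈ 667 Hz.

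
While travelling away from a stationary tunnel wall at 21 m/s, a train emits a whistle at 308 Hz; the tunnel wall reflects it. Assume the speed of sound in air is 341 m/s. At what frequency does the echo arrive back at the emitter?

The tunnel wall receives the sound from a moving source: f₁ = f₀ · v/(v + v_e) = 308 × 341/362 ≈ 290 Hz.
On the return leg the train is a moving observer: f₂ = f₁ · (v − v_e)/v = 290 × 320/341 ≈ 272 Hz.
Equivalently f₂ = f₀ · (v − v_e)/(v + v_e).

272 Hz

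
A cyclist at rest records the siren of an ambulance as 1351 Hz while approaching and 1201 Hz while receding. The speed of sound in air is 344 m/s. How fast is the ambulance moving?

20.2 m/s

f₁/f₂ = (v + v_s)/(v − v_s), so v_s = v · (f₁ − f₂)/(f₁ + f₂).
v_s = 344 × (1351 − 1201)/(1351 + 1201) = 344 × 150/2552 ≈ 20.2 m/s.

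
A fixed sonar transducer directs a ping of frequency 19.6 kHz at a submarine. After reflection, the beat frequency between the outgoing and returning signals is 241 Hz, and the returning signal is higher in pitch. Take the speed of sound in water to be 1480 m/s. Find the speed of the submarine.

9.0 m/s

Double Doppler shift off a moving reflector: f₂ = f₀ · (v + u)/(v − u) (u > 0 toward emitter).
Returning signal is higher, so f₂ = f₀ + Δf = 19600 + 241 = 19841 Hz.
Rearranging, u = v · (f₂ − f₀)/(f₂ + f₀) = 1480 × 241/39441 ≈ 9.0 m/s.
So the submarine is moving at 9.0 m/s toward the emitter.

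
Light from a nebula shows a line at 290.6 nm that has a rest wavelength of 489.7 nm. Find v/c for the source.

λ'/λ₀ = 0.5934 < 1 (blueshift), so the source is approaching.
λ'/λ₀ = √((1 − β)/(1 + β)) for an approaching source ⇒ β = (1 − r²)/(1 + r²) with r = λ'/λ₀.
β = (1 − 0.3522)/(1 + 0.3522) ≈ 0.479.

0.479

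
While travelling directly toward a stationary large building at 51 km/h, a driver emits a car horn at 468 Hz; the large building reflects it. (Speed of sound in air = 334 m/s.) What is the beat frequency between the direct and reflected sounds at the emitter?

51 km/h = 14.17 m/s.
The large building receives the sound from a moving source: f₁ = f₀ · v/(v − v_e) = 468 × 334/319.83 ≈ 488.7 Hz.
On the return leg the driver is a moving observer: f₂ = f₁ · (v + v_e)/v = 488.7 × 348.17/334 ≈ 509.5 Hz.
Equivalently f₂ = f₀ · (v + v_e)/(v − v_e).
Beat against the emitted tone: |f₂ − f₀| = 2v_e·f₀/(v − v_e) = 2 × 14.17 × 468/319.83 ≈ 41.5 Hz.

41.5 Hz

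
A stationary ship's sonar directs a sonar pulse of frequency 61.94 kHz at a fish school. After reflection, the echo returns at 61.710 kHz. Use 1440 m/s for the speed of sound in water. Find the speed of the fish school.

Double Doppler shift off a moving reflector: f₂ = f₀ · (v + u)/(v − u) (u > 0 toward emitter).
Rearranging, u = v · (f₂ − f₀)/(f₂ + f₀) = 1440 × -0.230/123.650 ≈ -2.68 m/s.
So the fish school is moving at 2.68 m/s away from the emitter.

2.68 m/s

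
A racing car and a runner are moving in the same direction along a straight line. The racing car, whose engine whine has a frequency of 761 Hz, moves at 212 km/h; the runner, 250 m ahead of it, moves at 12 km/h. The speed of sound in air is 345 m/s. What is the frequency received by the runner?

909 Hz

212 km/h = 58.89 m/s; 12 km/h = 3.333 m/s.
The runner is ahead, so the racing car is moving toward it while the runner is moving away from the racing car.
With source approaching and observer receding, f' = f · (v − v_o)/(v − v_s).
f' = 761 × (345 − 3.333)/(345 − 58.89) = 761 × 341.67/286.11 ≈ 909 Hz.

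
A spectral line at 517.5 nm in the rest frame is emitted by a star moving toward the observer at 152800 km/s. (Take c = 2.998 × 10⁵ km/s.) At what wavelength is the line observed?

294.9 nm

β = v/c = 152800/299800 = 0.5097.
Relativistic Doppler for wavelength: λ' = λ₀ · √((1 − β)/(1 + β)).
λ' = 517.5 × √(0.4903/1.5097) = 517.5 × 0.56990 ≈ 294.9 nm.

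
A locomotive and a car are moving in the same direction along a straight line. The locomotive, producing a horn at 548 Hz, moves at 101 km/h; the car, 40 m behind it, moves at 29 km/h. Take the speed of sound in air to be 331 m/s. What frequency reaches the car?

517 Hz

101 km/h = 28.06 m/s; 29 km/h = 8.056 m/s.
The car is behind, so the locomotive is moving away from it while the car is moving toward the locomotive.
With source receding and observer approaching, f' = f · (v + v_o)/(v + v_s).
f' = 548 × (331 + 8.056)/(331 + 28.06) = 548 × 339.06/359.06 ≈ 517 Hz.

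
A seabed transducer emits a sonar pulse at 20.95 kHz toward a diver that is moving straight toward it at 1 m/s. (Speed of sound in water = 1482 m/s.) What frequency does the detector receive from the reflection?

At the diver (a moving observer), f₁ = f₀ · (v + u)/v = 20.95 × 1483/1482 ≈ 21.0 kHz.
The reflection then acts as a moving source: f₂ = f₁ · v/(v − u) ≈ 21.0 kHz.

21.0 kHz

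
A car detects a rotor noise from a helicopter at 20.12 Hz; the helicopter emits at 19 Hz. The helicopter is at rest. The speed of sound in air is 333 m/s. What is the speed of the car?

19.6 m/s

f' > f, so the car is approaching.
f' = f · (v + v_o)/v ⇒ v_o = v · |f'/f − 1|.
v_o = 333 × |20.12/19 − 1| = 333 × 0.05895 ≈ 19.6 m/s.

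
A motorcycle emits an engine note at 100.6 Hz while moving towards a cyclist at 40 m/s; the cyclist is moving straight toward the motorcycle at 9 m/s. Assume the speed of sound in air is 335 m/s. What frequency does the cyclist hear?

Both move, so f' = f · (v + v_o)/(v − v_s).
f' = 100.6 × (335 + 9)/(335 − 40) = 100.6 × 344/295 ≈ 117 Hz.

117 Hz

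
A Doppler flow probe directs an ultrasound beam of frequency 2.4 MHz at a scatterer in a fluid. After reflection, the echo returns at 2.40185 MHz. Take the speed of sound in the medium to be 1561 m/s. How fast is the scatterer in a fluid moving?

0.60 m/s

Double Doppler shift off a moving reflector: f₂ = f₀ · (v + u)/(v − u) (u > 0 toward emitter).
Rearranging, u = v · (f₂ − f₀)/(f₂ + f₀) = 1561 × 0.00185/4.80185 ≈ 0.60 m/s.
So the scatterer in a fluid is moving at 0.60 m/s toward the emitter.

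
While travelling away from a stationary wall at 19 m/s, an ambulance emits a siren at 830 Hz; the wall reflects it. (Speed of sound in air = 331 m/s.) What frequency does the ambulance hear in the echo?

The wall receives the sound from a moving source: f₁ = f₀ · v/(v + v_e) = 830 × 331/350 ≈ 785 Hz.
On the return leg the ambulance is a moving observer: f₂ = f₁ · (v − v_e)/v = 785 × 312/331 ≈ 740 Hz.
Equivalently f₂ = f₀ · (v − v_e)/(v + v_e).

740 Hz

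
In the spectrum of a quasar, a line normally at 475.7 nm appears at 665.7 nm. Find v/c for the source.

0.324

λ'/λ₀ = 1.3994 > 1 (redshift), so the source is receding.
λ'/λ₀ = √((1 + β)/(1 − β)) for a receding source ⇒ β = (r² − 1)/(r² + 1) with r = λ'/λ₀.
β = (1.9584 − 1)/(1.9584 + 1) ≈ 0.324.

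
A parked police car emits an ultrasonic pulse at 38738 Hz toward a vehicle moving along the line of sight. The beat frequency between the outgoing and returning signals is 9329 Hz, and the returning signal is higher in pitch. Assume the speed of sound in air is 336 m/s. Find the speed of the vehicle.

36 m/s

Double Doppler shift off a moving reflector: f₂ = f₀ · (v + u)/(v − u) (u > 0 toward emitter).
Returning signal is higher, so f₂ = f₀ + Δf = 38738 + 9329 = 48067 Hz.
Rearranging, u = v · (f₂ − f₀)/(f₂ + f₀) = 336 × 9329/86805 ≈ 36 m/s.
So the vehicle is moving at 36 m/s toward the emitter.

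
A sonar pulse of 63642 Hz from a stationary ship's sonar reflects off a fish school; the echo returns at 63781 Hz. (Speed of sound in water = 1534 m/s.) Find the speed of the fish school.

Double Doppler shift off a moving reflector: f₂ = f₀ · (v + u)/(v − u) (u > 0 toward emitter).
Rearranging, u = v · (f₂ − f₀)/(f₂ + f₀) = 1534 × 139/127423 ≈ 1.67 m/s.
So the fish school is moving at 1.67 m/s toward the emitter.

1.67 m/s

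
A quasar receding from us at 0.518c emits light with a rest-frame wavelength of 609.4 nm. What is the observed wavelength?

1081.5 nm

Relativistic Doppler for wavelength: λ' = λ₀ · √((1 + β)/(1 − β)).
λ' = 609.4 × √(1.5180/0.4820) = 609.4 × 1.77465 ≈ 1081.5 nm.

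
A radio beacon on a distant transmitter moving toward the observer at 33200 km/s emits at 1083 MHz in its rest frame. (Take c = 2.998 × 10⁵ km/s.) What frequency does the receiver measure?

1210.4 MHz

β = v/c = 33200/299800 = 0.1107.
Relativistic Doppler for frequency: f' = f₀ · √((1 + β)/(1 − β)).
f' = 1083 × √(1.1107/0.8893) = 1083 × 1.11761 ≈ 1210.4 MHz.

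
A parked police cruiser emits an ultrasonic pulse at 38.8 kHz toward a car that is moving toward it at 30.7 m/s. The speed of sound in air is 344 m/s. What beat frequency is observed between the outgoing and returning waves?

At the car (a moving observer), f₁ = f₀ · (v + u)/v = 38.8 × 374.7/344 ≈ 42.26 kHz.
The reflection then acts as a moving source: f₂ = f₁ · v/(v − u) ≈ 46.40 kHz.
Beat frequency (with f₀ = 38800 Hz): |f₂ − f₀| = 2u·f₀/(v − u) = 2 × 30.7 × 38800/313.3 ≈ 7604 Hz.

7604 Hz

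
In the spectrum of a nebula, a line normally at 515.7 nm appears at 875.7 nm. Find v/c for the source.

0.485c

λ'/λ₀ = 1.6981 > 1 (redshift), so the source is receding.
λ'/λ₀ = √((1 + β)/(1 − β)) for a receding source ⇒ β = (r² − 1)/(r² + 1) with r = λ'/λ₀.
β = (2.8835 − 1)/(2.8835 + 1) ≈ 0.485.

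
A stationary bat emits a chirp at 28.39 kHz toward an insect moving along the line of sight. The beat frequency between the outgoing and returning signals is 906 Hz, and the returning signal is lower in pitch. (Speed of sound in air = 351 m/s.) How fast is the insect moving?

5.7 m/s

Double Doppler shift off a moving reflector: f₂ = f₀ · (v + u)/(v − u) (u > 0 toward emitter).
Returning signal is lower, so f₂ = f₀ − Δf = 28390 − 906 = 27484 Hz.
Rearranging, u = v · (f₂ − f₀)/(f₂ + f₀) = 351 × -906/55874 ≈ -5.7 m/s.
So the insect is moving at 5.7 m/s away from the emitter.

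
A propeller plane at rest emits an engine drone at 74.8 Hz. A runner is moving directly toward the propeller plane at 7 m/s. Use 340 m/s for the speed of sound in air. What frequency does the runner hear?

76 Hz

Only the observer moves, toward the source, so f' = f · (v + v_o)/v.
f' = 74.8 × (340 + 7)/340 = 74.8 × 347/340 ≈ 76 Hz.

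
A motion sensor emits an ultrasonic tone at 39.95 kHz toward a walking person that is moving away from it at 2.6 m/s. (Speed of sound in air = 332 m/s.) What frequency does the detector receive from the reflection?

At the walking person (a moving observer), f₁ = f₀ · (v − u)/v = 39.95 × 329.4/332 ≈ 39.6 kHz.
The reflection then acts as a moving source: f₂ = f₁ · v/(v + u) ≈ 39.3 kHz.
Equivalently f₂ = f₀ · (v − u)/(v + u).

39.3 kHz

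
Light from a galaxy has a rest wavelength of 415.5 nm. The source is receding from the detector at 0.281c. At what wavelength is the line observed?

554.6 nm

Relativistic Doppler for wavelength: λ' = λ₀ · √((1 + β)/(1 − β)).
λ' = 415.5 × √(1.2810/0.7190) = 415.5 × 1.33478 ≈ 554.6 nm.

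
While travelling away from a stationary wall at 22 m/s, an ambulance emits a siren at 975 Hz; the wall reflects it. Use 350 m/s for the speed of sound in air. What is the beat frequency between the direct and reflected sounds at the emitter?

115 Hz

The wall receives the sound from a moving source: f₁ = f₀ · v/(v + v_e) = 975 × 350/372 ≈ 917.3 Hz.
On the return leg the ambulance is a moving observer: f₂ = f₁ · (v − v_e)/v = 917.3 × 328/350 ≈ 859.7 Hz.
Beat against the emitted tone: |f₂ − f₀| = 2v_e·f₀/(v + v_e) = 2 × 22 × 975/372 ≈ 115 Hz.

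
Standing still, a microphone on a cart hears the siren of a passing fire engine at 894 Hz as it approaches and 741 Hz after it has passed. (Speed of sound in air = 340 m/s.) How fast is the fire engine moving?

f₁/f₂ = (v + v_s)/(v − v_s), so v_s = v · (f₁ − f₂)/(f₁ + f₂).
v_s = 340 × (894 − 741)/(894 + 741) = 340 × 153/1635 ≈ 32 m/s.

32 m/s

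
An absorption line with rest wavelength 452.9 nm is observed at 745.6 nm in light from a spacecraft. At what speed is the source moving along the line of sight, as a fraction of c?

0.461

λ'/λ₀ = 1.6463 > 1 (redshift), so the source is receding.
λ'/λ₀ = √((1 + β)/(1 − β)) for a receding source ⇒ β = (r² − 1)/(r² + 1) with r = λ'/λ₀.
β = (2.7102 − 1)/(2.7102 + 1) ≈ 0.461.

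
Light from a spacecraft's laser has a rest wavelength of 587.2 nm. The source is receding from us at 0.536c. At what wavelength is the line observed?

1068.4 nm

Relativistic Doppler for wavelength: λ' = λ₀ · √((1 + β)/(1 − β)).
λ' = 587.2 × √(1.5360/0.4640) = 587.2 × 1.81944 ≈ 1068.4 nm.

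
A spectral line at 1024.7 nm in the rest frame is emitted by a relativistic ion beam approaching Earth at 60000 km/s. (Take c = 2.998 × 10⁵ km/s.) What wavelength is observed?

836.5 nm

β = v/c = 60000/299800 = 0.2001.
Relativistic Doppler for wavelength: λ' = λ₀ · √((1 − β)/(1 + β)).
λ' = 1024.7 × √(0.7999/1.2001) = 1024.7 × 0.81638 ≈ 836.5 nm.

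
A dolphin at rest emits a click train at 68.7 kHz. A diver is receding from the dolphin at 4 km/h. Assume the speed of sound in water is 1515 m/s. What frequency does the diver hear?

68.6 kHz

4 km/h = 1.111 m/s.
Only the observer moves, away from the source, so f' = f · (v − v_o)/v.
f' = 68.7 × (1515 − 1.111)/1515 = 68.7 × 1513.9/1515 ≈ 68.6 kHz.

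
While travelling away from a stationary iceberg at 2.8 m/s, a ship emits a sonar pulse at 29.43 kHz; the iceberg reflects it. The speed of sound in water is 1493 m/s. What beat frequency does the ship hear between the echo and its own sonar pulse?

The iceberg receives the sound from a moving source: f₁ = f₀ · v/(v + v_e) = 29.43 × 1493/1495.8 ≈ 29.3749 kHz.
On the return leg the ship is a moving observer: f₂ = f₁ · (v − v_e)/v = 29.3749 × 1490.2/1493 ≈ 29.3198 kHz.
Equivalently f₂ = f₀ · (v − v_e)/(v + v_e).
Beat against the emitted tone (with f₀ = 29430 Hz): |f₂ − f₀| = 2v_e·f₀/(v + v_e) = 2 × 2.8 × 29430/1495.8 ≈ 110 Hz.

110 Hz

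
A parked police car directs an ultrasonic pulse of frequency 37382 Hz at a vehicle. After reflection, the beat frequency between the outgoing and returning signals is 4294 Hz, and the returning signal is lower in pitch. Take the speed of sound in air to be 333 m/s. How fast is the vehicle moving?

Double Doppler shift off a moving reflector: f₂ = f₀ · (v + u)/(v − u) (u > 0 toward emitter).
Returning signal is lower, so f₂ = f₀ − Δf = 37382 − 4294 = 33088 Hz.
Rearranging, u = v · (f₂ − f₀)/(f₂ + f₀) = 333 × -4294/70470 ≈ -20.3 m/s.
So the vehicle is moving at 20.3 m/s away from the emitter.

20.3 m/s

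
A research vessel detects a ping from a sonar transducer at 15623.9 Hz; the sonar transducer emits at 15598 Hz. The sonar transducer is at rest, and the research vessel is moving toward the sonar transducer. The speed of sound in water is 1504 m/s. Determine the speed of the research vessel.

2.50 m/s

f' = f · (v + v_o)/v ⇒ v_o = v · |f'/f − 1|.
v_o = 1504 × |15623.9/15598 − 1| = 1504 × 0.00166 ≈ 2.50 m/s.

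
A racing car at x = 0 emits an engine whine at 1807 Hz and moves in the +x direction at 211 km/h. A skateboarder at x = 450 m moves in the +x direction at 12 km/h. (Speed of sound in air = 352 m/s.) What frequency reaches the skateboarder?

211 km/h = 58.61 m/s; 12 km/h = 3.333 m/s.
The observer lies on the +x side, so the source is heading toward the observer and the observer is heading away from the source.
With source approaching and observer receding, f' = f · (v − v_o)/(v − v_s).
f' = 1807 × (352 − 3.333)/(352 − 58.61) = 1807 × 348.67/293.39 ≈ 2147 Hz.

2147 Hz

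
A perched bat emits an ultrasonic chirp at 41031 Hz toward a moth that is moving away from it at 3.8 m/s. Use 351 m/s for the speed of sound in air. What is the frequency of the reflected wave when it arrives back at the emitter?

The moth first receives the wave as a moving observer: f₁ = f₀ · (v − u)/v = 41031 × (351 − 3.8)/351 ≈ 40587 Hz.
The reflection then acts as a moving source: f₂ = f₁ · v/(v + u) ≈ 40152 Hz.

40152 Hz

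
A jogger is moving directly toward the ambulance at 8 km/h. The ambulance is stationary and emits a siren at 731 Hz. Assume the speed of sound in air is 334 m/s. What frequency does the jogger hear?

736 Hz

8 km/h = 2.222 m/s.
Moving observer, stationary source: f' = f · (v + v_o)/v.
f' = 731 × (334 + 2.222)/334 = 731 × 336.22/334 ≈ 736 Hz.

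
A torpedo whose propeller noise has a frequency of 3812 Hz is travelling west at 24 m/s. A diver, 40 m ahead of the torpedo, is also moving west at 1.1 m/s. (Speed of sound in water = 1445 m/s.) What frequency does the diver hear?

3873 Hz

The diver is ahead, so the torpedo is moving toward it while the diver is moving away from the torpedo.
Both move, so f' = f · (v − v_o)/(v − v_s).
f' = 3812 × (1445 − 1.1)/(1445 − 24) = 3812 × 1443.9/1421 ≈ 3873 Hz.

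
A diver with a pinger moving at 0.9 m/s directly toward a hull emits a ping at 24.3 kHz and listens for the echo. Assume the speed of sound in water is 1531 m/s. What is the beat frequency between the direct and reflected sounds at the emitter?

28.6 Hz

The hull receives the sound from a moving source: f₁ = f₀ · v/(v − v_e) = 24.3 × 1531/1530.1 ≈ 24.3143 kHz.
On the return leg the diver with a pinger is a moving observer: f₂ = f₁ · (v + v_e)/v = 24.3143 × 1531.9/1531 ≈ 24.3286 kHz.
Beat against the emitted tone (with f₀ = 24300 Hz): |f₂ − f₀| = 2v_e·f₀/(v − v_e) = 2 × 0.9 × 24300/1530.1 ≈ 28.6 Hz.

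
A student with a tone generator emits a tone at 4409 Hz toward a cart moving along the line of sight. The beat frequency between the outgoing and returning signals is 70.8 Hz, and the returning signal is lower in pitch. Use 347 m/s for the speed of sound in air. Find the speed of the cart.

2.81 m/s

Double Doppler shift off a moving reflector: f₂ = f₀ · (v + u)/(v − u) (u > 0 toward emitter).
Returning signal is lower, so f₂ = f₀ − Δf = 4409 − 70.8 = 4338.2 Hz.
Rearranging, u = v · (f₂ − f₀)/(f₂ + f₀) = 347 × -70.8/8747.2 ≈ -2.81 m/s.
So the cart is moving at 2.81 m/s away from the emitter.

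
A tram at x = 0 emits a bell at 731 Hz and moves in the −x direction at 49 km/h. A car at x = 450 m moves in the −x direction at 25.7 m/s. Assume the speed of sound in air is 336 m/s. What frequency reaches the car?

49 km/h = 13.61 m/s.
The observer lies on the +x side, so the source is heading away from the observer and the observer is heading toward the source.
General Doppler shift: f' = f · (v + v_o)/(v + v_s).
f' = 731 × (336 + 25.7)/(336 + 13.61) = 731 × 361.7/349.61 ≈ 756 Hz.

756 Hz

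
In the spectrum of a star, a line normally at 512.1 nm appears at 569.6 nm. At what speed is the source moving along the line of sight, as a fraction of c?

λ'/λ₀ = 1.1123 > 1 (redshift), so the source is receding.
λ'/λ₀ = √((1 + β)/(1 − β)) for a receding source ⇒ β = (r² − 1)/(r² + 1) with r = λ'/λ₀.
β = (1.2372 − 1)/(1.2372 + 1) ≈ 0.106.

0.106c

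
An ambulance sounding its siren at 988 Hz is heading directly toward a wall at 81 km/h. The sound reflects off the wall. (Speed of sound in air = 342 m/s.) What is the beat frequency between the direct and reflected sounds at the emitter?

139 Hz

81 km/h = 22.5 m/s.
The wall receives the sound from a moving source: f₁ = f₀ · v/(v − v_e) = 988 × 342/319.5 ≈ 1057.6 Hz.
On the return leg the ambulance is a moving observer: f₂ = f₁ · (v + v_e)/v = 1057.6 × 364.5/342 ≈ 1127.2 Hz.
Beat against the emitted tone: |f₂ − f₀| = 2v_e·f₀/(v − v_e) = 2 × 22.5 × 988/319.5 ≈ 139 Hz.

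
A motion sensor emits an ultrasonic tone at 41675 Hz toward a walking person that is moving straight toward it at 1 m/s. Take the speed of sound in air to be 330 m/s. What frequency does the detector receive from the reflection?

The walking person first receives the wave as a moving observer: f₁ = f₀ · (v + u)/v = 41675 × (330 + 1)/330 ≈ 41801 Hz.
The reflection then acts as a moving source: f₂ = f₁ · v/(v − u) ≈ 41928 Hz.
Equivalently f₂ = f₀ · (v + u)/(v − u).

41928 Hz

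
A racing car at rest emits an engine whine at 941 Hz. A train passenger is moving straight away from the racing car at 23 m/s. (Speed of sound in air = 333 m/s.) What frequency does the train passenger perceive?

Only the observer moves, away from the source, so f' = f · (v − v_o)/v.
f' = 941 × (333 − 23)/333 = 941 × 310/333 ≈ 876 Hz.

876 Hz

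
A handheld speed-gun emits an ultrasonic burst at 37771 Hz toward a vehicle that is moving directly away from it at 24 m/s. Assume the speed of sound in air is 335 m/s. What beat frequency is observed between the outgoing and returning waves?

5050 Hz

At the vehicle (a moving observer), f₁ = f₀ · (v − u)/v = 37771 × 311/335 ≈ 35065 Hz.
The reflection then acts as a moving source: f₂ = f₁ · v/(v + u) ≈ 32721 Hz.
Equivalently f₂ = f₀ · (v − u)/(v + u).
Beat frequency: |f₂ − f₀| = 2u·f₀/(v + u) = 2 × 24 × 37771/359 ≈ 5050 Hz.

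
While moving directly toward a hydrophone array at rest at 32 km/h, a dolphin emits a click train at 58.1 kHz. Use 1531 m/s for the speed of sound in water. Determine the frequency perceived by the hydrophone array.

58.4 kHz

32 km/h = 8.889 m/s.
Moving source, stationary observer: f' = f · v/(v − v_s) since the source is approaching.
f' = 58.1 × 1531/(1531 − 8.889) = 58.1 × 1531/1522 ≈ 58.4 kHz.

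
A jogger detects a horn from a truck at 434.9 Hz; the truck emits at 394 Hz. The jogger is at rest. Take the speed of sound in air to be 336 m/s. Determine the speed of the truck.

f' > f, so the truck is approaching.
f' = f · v/(v − v_s) ⇒ v_s = v · |1 − f/f'|.
v_s = 336 × |1 − 394/434.9| = 336 × 0.09404 ≈ 32 m/s.

32 m/s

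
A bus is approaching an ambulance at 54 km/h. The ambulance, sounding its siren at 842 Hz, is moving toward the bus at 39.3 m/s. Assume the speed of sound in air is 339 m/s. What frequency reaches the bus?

995 Hz

54 km/h = 15 m/s.
General Doppler shift: f' = f · (v + v_o)/(v − v_s).
f' = 842 × (339 + 15)/(339 − 39.3) = 842 × 354/299.7 ≈ 995 Hz.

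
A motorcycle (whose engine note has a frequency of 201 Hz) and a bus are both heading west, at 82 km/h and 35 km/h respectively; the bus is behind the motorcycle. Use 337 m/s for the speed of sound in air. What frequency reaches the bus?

194 Hz

82 km/h = 22.78 m/s; 35 km/h = 9.722 m/s.
The bus is behind, so the motorcycle is moving away from it while the bus is moving toward the motorcycle.
General Doppler shift: f' = f · (v + v_o)/(v + v_s).
f' = 201 × (337 + 9.722)/(337 + 22.78) = 201 × 346.72/359.78 ≈ 194 Hz.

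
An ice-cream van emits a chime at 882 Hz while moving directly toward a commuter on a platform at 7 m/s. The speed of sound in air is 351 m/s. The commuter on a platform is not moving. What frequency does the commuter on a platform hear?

Moving source, stationary observer: f' = f · v/(v − v_s) since the source is approaching.
f' = 882 × 351/(351 − 7) = 882 × 351/344 ≈ 900 Hz.

900 Hz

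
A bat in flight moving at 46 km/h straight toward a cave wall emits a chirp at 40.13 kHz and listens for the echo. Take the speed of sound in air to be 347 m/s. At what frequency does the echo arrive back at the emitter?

46 km/h = 12.78 m/s.
The cave wall receives the sound from a moving source: f₁ = f₀ · v/(v − v_e) = 40.13 × 347/334.22 ≈ 41.7 kHz.
On the return leg the bat in flight is a moving observer: f₂ = f₁ · (v + v_e)/v = 41.7 × 359.78/347 ≈ 43.2 kHz.
Equivalently f₂ = f₀ · (v + v_e)/(v − v_e).

43.2 kHz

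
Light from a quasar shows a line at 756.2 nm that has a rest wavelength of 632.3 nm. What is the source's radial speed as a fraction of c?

λ'/λ₀ = 1.1960 > 1 (redshift), so the source is receding.
λ'/λ₀ = √((1 + β)/(1 − β)) for a receding source ⇒ β = (r² − 1)/(r² + 1) with r = λ'/λ₀.
β = (1.4303 − 1)/(1.4303 + 1) ≈ 0.177.

0.177c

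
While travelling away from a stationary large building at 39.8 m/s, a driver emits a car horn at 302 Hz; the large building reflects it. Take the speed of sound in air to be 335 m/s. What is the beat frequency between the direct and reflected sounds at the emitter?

64 Hz

The large building receives the sound from a moving source: f₁ = f₀ · v/(v + v_e) = 302 × 335/374.8 ≈ 269.9 Hz.
On the return leg the driver is a moving observer: f₂ = f₁ · (v − v_e)/v = 269.9 × 295.2/335 ≈ 237.9 Hz.
Equivalently f₂ = f₀ · (v − v_e)/(v + v_e).
Beat against the emitted tone: |f₂ − f₀| = 2v_e·f₀/(v + v_e) = 2 × 39.8 × 302/374.8 ≈ 64 Hz.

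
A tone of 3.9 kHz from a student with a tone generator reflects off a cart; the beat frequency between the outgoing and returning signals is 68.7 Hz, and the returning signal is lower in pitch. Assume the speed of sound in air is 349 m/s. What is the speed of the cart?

Double Doppler shift off a moving reflector: f₂ = f₀ · (v + u)/(v − u) (u > 0 toward emitter).
Returning signal is lower, so f₂ = f₀ − Δf = 3900 − 68.7 = 3831.3 Hz.
Rearranging, u = v · (f₂ − f₀)/(f₂ + f₀) = 349 × -68.7/7731.3 ≈ -3.1 m/s.
So the cart is moving at 3.1 m/s away from the emitter.

3.1 m/s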